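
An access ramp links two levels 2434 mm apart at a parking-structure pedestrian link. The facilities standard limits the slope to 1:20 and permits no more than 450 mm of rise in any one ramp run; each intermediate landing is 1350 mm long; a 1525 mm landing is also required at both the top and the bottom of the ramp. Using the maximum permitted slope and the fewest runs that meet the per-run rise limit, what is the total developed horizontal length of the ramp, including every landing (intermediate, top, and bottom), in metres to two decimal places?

At most 450 each: 2434/450 = 5.41, giving 6 ramp runs. That means 5 intermediate landings.
Ramp run (horizontal) at 1:20: 2434 × 20 = 48680 mm.
5 intermediate landings contribute 5 × 1350 = 6750 mm.
Top and bottom landings: 2 × 1525 = 3050 mm.
Total = 48680 + 6750 + 3050 = 58480 mm.
= 58.48 m.

58.48 m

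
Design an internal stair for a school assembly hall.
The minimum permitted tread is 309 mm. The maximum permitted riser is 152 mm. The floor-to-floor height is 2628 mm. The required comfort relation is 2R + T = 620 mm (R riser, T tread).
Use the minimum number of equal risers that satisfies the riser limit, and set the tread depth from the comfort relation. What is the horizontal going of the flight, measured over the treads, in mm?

5576 mm

⌈2628/152⌉ = 18 risers.
Each riser is 2628/18 = 146 mm (≤ 152 mm).
Tread T = 620 − 2 × 146 = 328 mm (≥ 309 mm).
Treads = 18 − 1 = 17; going = 17 × 328 = 5576 mm.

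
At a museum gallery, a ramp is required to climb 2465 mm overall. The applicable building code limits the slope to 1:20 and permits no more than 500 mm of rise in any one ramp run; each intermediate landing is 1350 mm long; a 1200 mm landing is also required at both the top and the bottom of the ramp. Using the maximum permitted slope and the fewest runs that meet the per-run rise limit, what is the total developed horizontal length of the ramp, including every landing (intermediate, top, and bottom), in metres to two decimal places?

57.10 m

⌈2465/500⌉ = 5 ramp runs. That means 4 intermediate landings.
Horizontal run for 2465 mm of rise at 1:20 is 2465 × 20 = 49300 mm.
Intermediate landings: 4 × 1350 = 5400 mm.
Top and bottom landings: 2 × 1200 = 2400 mm.
Total = 49300 + 5400 + 2400 = 57100 mm.
= 57.10 m.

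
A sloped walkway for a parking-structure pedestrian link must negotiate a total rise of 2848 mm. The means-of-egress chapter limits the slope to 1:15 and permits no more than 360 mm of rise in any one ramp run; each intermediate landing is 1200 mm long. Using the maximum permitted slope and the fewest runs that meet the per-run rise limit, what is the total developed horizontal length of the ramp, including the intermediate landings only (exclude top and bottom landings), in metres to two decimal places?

51.12 m

2848 / 360 = 7.91, so 8 ramp runs are needed. That means 7 intermediate landings.
Horizontal run for 2848 mm of rise at 1:15 is 2848 × 15 = 42720 mm.
Intermediate landings: 7 × 1200 = 8400 mm.
Total developed length = 42720 + 8400 = 51120 mm.
= 51.12 m.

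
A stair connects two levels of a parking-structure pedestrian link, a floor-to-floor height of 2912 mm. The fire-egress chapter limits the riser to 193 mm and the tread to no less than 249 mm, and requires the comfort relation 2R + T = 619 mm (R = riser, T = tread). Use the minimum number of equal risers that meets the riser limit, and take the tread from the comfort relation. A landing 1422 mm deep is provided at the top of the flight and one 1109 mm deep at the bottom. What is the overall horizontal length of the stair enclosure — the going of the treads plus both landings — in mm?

6356 mm

At most 193 each: 2912/193 = 15.09, giving 16 risers.
Riser R = 2912 / 16 = 182 mm, within the 193 mm limit.
Tread T = 619 − 2 × 182 = 255 mm (≥ 249 mm).
16 risers give 15 treads; going = 15 × 255 = 3825 mm.
Enclosure = 3825 + 1422 + 1109 = 6356 mm.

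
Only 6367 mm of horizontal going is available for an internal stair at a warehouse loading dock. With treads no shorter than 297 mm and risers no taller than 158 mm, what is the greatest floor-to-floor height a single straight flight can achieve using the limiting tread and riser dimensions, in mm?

6367 / 297 = 21.44, so 21 treads fit.
Risers = treads + 1 = 22.
Maximum height = 22 × 158 = 3476 mm.

3476 mm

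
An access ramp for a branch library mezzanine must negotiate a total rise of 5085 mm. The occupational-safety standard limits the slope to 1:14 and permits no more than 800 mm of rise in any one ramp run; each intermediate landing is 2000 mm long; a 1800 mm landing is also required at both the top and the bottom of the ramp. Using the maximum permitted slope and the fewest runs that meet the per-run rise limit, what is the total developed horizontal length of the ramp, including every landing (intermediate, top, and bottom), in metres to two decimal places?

86.79 m

At most 800 each: 5085/800 = 6.36, giving 7 ramp runs. That means 6 intermediate landings.
Horizontal run for 5085 mm of rise at 1:14 is 5085 × 14 = 71190 mm.
Intermediate landings: 6 × 2000 = 12000 mm.
Top and bottom landings: 2 × 1800 = 3600 mm.
Total = 71190 + 12000 + 3600 = 86790 mm.
= 86.79 m.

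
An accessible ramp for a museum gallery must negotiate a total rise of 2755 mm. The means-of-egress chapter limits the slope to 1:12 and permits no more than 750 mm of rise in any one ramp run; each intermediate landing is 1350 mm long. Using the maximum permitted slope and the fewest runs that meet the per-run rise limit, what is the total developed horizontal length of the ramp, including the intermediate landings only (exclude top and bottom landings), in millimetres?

2755 / 750 = 3.673 → round up to 4 ramp runs. That means 3 intermediate landings.
Horizontal run for 2755 mm of rise at 1:12 is 2755 × 12 = 33060 mm.
3 intermediate landings contribute 3 × 1350 = 4050 mm.
Total developed length = 33060 + 4050 = 37110 mm.

37110 mm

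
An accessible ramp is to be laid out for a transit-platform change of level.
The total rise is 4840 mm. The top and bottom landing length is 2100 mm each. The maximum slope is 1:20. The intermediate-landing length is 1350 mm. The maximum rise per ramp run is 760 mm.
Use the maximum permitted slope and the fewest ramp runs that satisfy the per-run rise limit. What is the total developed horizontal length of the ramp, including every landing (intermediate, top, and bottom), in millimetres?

109100 mm

⌈4840/760⌉ = 7 ramp runs. That means 6 intermediate landings.
Ramp run (horizontal) at 1:20: 4840 × 20 = 96800 mm.
6 intermediate landings contribute 6 × 1350 = 8100 mm.
Top and bottom landings: 2 × 2100 = 4200 mm.
Total = 96800 + 8100 + 4200 = 109100 mm.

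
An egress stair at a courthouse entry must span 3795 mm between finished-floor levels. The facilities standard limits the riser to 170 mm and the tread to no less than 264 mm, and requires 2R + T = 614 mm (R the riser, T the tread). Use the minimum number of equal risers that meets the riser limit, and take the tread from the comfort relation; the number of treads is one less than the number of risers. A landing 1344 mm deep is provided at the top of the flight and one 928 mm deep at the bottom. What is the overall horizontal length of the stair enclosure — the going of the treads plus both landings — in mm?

3795 / 170 = 22.324 → round up to 23 risers.
Each riser is 3795/23 = 165 mm (≤ 170 mm).
T = 614 − 2·165 = 284 mm, which satisfies the 264 mm minimum.
23 risers give 22 treads; going = 22 × 284 = 6248 mm.
Enclosure = 6248 + 1344 + 928 = 8520 mm.

8520 mm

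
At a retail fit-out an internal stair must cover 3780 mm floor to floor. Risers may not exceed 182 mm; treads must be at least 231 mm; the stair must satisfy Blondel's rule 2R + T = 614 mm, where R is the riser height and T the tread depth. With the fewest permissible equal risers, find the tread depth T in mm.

⌈3780/182⌉ = 21 risers.
Riser R = 3780 / 21 = 180 mm, within the 182 mm limit.
Tread T = 614 − 2 × 180 = 254 mm (≥ 231 mm).

254 mm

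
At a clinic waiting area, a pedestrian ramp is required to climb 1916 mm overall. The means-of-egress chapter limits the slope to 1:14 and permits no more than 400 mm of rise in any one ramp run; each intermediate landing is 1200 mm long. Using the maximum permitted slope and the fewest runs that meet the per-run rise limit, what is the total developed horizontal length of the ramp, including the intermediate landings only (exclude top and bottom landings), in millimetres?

1916 / 400 = 4.79, so 5 ramp runs are needed. That means 4 intermediate landings.
Horizontal run for 1916 mm of rise at 1:14 is 1916 × 14 = 26824 mm.
4 intermediate landings contribute 4 × 1200 = 4800 mm.
Developed length = 26824 + 4800 = 31624 mm.

31624 mm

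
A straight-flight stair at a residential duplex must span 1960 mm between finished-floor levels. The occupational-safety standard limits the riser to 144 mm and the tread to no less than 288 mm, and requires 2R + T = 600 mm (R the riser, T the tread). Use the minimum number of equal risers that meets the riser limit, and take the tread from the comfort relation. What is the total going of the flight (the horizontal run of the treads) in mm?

4160 mm

1960 / 144 = 13.611 → round up to 14 risers.
Each riser is 1960/14 = 140 mm (≤ 144 mm).
T = 600 − 2·140 = 320 mm, which satisfies the 288 mm minimum.
14 risers give 13 treads; going = 13 × 320 = 4160 mm.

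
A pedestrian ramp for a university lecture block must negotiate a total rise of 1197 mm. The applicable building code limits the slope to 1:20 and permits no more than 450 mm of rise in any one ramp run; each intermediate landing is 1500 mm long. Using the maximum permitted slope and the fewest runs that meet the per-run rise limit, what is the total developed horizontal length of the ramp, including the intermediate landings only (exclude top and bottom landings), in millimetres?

26940 mm

At most 450 each: 1197/450 = 2.66, giving 3 ramp runs. That means 2 intermediate landings.
Horizontal run for 1197 mm of rise at 1:20 is 1197 × 20 = 23940 mm.
Intermediate landings: 2 × 1500 = 3000 mm.
Developed length = 23940 + 3000 = 26940 mm.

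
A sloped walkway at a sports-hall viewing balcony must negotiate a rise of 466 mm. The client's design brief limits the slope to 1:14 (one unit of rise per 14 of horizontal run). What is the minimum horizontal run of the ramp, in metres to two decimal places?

At 1:14 the run is 14 × 466 = 6524 mm.
6524 mm = 6.52 m.

6.52 m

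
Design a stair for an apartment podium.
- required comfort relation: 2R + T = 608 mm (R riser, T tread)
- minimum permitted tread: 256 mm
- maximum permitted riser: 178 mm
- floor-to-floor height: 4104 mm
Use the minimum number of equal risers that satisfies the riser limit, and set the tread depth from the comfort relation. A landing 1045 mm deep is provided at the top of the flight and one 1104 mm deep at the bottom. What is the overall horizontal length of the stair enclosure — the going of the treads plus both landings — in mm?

8267 mm

4104 / 178 = 23.056 → round up to 24 risers.
Each riser is 4104/24 = 171 mm (≤ 178 mm).
T = 608 − 2·171 = 266 mm, which satisfies the 256 mm minimum.
Treads = 24 − 1 = 23; going = 23 × 266 = 6118 mm.
Add landings: 6118 + 1045 + 1104 = 8267 mm.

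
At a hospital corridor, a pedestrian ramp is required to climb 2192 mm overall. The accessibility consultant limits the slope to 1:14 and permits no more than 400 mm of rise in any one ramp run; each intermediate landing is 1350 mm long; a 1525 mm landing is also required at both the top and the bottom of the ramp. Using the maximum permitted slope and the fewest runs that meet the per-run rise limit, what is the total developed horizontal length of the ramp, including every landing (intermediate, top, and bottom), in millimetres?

40488 mm

2192 / 400 = 5.48, so 6 ramp runs are needed. That means 5 intermediate landings.
Ramp run (horizontal) at 1:14: 2192 × 14 = 30688 mm.
5 intermediate landings contribute 5 × 1350 = 6750 mm.
Top and bottom landings: 2 × 1525 = 3050 mm.
Total = 30688 + 6750 + 3050 = 40488 mm.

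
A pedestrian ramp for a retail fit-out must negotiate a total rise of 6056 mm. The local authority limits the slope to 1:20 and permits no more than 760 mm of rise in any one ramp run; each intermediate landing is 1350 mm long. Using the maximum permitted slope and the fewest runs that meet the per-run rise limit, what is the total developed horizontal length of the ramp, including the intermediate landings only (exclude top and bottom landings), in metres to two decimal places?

At most 760 each: 6056/760 = 7.97, giving 8 ramp runs. That means 7 intermediate landings.
Horizontal run for 6056 mm of rise at 1:20 is 6056 × 20 = 121120 mm.
7 intermediate landings contribute 7 × 1350 = 9450 mm.
Developed length = 121120 + 9450 = 130570 mm.
= 130.57 m.

130.57 m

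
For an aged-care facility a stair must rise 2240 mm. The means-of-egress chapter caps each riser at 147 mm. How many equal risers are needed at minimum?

16 risers

⌈2240/147⌉ = 16 risers.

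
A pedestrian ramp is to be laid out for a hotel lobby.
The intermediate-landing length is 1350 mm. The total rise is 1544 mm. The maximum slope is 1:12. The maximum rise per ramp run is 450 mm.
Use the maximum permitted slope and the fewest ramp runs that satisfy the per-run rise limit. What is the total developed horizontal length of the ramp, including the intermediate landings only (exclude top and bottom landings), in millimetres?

1544 / 450 = 3.43, so 4 ramp runs are needed. That means 3 intermediate landings.
Horizontal run for 1544 mm of rise at 1:12 is 1544 × 12 = 18528 mm.
3 intermediate landings contribute 3 × 1350 = 4050 mm.
Total developed length = 18528 + 4050 = 22578 mm.

22578 mm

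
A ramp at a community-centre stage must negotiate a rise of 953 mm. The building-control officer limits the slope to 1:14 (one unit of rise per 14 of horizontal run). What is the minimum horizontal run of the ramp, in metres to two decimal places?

At 1:14 the run is 14 × 953 = 13342 mm.
13342 mm = 13.34 m.

13.34 m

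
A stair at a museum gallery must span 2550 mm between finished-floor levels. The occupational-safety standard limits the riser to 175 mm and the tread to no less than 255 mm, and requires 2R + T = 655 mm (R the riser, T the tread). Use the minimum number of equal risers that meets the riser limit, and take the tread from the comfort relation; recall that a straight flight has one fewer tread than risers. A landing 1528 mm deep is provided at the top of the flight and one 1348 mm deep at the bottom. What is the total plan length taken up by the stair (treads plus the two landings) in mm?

⌈2550/175⌉ = 15 risers.
Each riser is 2550/15 = 170 mm (≤ 175 mm).
Tread T = 655 − 2 × 170 = 315 mm (≥ 255 mm).
Treads = 15 − 1 = 14; going = 14 × 315 = 4410 mm.
Enclosure = 4410 + 1528 + 1348 = 7286 mm.

7286 mm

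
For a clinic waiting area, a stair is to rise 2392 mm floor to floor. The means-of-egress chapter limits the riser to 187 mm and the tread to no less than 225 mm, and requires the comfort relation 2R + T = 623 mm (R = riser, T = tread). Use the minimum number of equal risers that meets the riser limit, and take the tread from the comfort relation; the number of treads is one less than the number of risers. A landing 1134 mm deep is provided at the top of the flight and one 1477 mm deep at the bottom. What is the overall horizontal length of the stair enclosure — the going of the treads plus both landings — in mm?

5671 mm

⌈2392/187⌉ = 13 risers.
Riser R = 2392 / 13 = 184 mm, within the 187 mm limit.
T = 623 − 2·184 = 255 mm, which satisfies the 225 mm minimum.
Treads = 13 − 1 = 12; going = 12 × 255 = 3060 mm.
Add landings: 3060 + 1134 + 1477 = 5671 mm.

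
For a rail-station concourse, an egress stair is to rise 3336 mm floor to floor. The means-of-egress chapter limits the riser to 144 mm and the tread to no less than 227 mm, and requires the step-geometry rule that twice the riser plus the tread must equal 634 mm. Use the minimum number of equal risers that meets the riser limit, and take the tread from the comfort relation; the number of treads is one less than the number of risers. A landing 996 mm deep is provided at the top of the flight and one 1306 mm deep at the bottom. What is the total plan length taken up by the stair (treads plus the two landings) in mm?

At most 144 each: 3336/144 = 23.17, giving 24 risers.
Riser R = 3336 / 24 = 139 mm, within the 144 mm limit.
From 2R + T = 634: T = 634 − 278 = 356 mm.
Treads = 24 − 1 = 23; going = 23 × 356 = 8188 mm.
Add landings: 8188 + 996 + 1306 = 10490 mm.

10490 mm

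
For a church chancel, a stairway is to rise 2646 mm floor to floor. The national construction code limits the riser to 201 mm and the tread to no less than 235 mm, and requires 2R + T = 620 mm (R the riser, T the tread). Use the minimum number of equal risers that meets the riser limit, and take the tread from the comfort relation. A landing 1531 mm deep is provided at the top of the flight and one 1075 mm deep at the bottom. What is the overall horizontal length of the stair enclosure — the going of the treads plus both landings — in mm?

5752 mm

At most 201 each: 2646/201 = 13.16, giving 14 risers.
Each riser is 2646/14 = 189 mm (≤ 201 mm).
Tread T = 620 − 2 × 189 = 242 mm (≥ 235 mm).
Treads = 14 − 1 = 13; going = 13 × 242 = 3146 mm.
Enclosure = 3146 + 1531 + 1075 = 5752 mm.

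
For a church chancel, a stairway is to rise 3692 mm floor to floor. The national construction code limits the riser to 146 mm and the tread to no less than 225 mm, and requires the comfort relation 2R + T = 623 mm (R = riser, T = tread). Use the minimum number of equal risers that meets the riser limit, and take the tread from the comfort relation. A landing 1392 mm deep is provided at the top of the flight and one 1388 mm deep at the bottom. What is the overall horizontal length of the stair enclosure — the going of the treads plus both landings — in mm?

11255 mm

At most 146 each: 3692/146 = 25.29, giving 26 risers.
Each riser is 3692/26 = 142 mm (≤ 146 mm).
From 2R + T = 623: T = 623 − 284 = 339 mm.
Treads = 26 − 1 = 25; going = 25 × 339 = 8475 mm.
Add landings: 8475 + 1392 + 1388 = 11255 mm.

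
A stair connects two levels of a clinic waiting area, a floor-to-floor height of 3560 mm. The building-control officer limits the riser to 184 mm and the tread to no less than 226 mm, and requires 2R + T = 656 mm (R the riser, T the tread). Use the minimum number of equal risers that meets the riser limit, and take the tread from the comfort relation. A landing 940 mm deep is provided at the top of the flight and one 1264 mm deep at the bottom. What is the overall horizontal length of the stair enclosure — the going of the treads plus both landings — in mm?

7904 mm

3560 / 184 = 19.35, so 20 risers are needed.
R = 3560 ÷ 20 = 178 mm.
From 2R + T = 656: T = 656 − 356 = 300 mm.
Going = (20 − 1) × 300 = 5700 mm.
Enclosure = 5700 + 940 + 1264 = 7904 mm.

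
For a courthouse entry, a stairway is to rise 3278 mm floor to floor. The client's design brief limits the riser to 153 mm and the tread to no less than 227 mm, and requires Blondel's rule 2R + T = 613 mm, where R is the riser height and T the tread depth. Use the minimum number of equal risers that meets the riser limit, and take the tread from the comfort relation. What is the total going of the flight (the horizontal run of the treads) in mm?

6615 mm

3278 / 153 = 21.425 → round up to 22 risers.
Riser R = 3278 / 22 = 149 mm, within the 153 mm limit.
T = 613 − 2·149 = 315 mm, which satisfies the 227 mm minimum.
Treads = 22 − 1 = 21; going = 21 × 315 = 6615 mm.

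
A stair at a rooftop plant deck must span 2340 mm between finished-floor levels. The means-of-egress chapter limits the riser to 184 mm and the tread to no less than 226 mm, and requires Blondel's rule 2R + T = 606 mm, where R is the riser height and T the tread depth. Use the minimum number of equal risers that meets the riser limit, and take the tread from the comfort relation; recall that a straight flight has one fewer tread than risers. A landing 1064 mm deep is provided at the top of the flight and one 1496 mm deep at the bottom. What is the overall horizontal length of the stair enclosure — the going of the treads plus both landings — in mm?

2340 / 184 = 12.717 → round up to 13 risers.
Each riser is 2340/13 = 180 mm (≤ 184 mm).
Tread T = 606 − 2 × 180 = 246 mm (≥ 226 mm).
13 risers give 12 treads; going = 12 × 246 = 2952 mm.
Enclosure = 2952 + 1064 + 1496 = 5512 mm.

5512 mm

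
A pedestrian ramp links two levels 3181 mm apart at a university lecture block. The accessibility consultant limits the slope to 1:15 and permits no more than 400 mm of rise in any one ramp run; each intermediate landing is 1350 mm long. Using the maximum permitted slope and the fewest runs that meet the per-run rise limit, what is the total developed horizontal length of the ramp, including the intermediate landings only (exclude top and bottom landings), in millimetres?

At most 400 each: 3181/400 = 7.95, giving 8 ramp runs. That means 7 intermediate landings.
Ramp run (horizontal) at 1:15: 3181 × 15 = 47715 mm.
7 intermediate landings contribute 7 × 1350 = 9450 mm.
Total developed length = 47715 + 9450 = 57165 mm.

57165 mm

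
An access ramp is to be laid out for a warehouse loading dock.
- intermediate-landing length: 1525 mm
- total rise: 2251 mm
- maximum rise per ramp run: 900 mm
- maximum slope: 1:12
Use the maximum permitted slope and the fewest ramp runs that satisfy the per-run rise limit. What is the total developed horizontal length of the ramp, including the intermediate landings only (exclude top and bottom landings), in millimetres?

30062 mm

2251 / 900 = 2.501 → round up to 3 ramp runs. That means 2 intermediate landings.
Ramp run (horizontal) at 1:12: 2251 × 12 = 27012 mm.
Intermediate landings: 2 × 1525 = 3050 mm.
Total developed length = 27012 + 3050 = 30062 mm.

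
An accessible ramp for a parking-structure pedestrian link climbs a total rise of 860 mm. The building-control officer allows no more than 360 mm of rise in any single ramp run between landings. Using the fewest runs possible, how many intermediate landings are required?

⌈860/360⌉ = 3 ramp runs.
3 runs are separated by 2 intermediate landings.

2 intermediate landings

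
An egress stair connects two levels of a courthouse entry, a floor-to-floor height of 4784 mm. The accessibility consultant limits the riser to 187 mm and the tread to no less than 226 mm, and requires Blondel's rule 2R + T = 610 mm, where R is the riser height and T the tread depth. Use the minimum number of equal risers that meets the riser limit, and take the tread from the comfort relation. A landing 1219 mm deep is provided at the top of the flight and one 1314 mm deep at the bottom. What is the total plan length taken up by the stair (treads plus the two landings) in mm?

4784 / 187 = 25.583 → round up to 26 risers.
Riser R = 4784 / 26 = 184 mm, within the 187 mm limit.
Tread T = 610 − 2 × 184 = 242 mm (≥ 226 mm).
Treads = 26 − 1 = 25; going = 25 × 242 = 6050 mm.
Add landings: 6050 + 1219 + 1314 = 8583 mm.

8583 mm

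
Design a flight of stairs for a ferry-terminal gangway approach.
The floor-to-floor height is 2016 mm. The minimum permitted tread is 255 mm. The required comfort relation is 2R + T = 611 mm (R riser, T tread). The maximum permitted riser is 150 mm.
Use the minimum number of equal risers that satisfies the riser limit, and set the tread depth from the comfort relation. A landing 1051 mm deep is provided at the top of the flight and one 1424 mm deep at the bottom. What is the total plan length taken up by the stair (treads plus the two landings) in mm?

⌈2016/150⌉ = 14 risers.
R = 2016 ÷ 14 = 144 mm.
T = 611 − 2·144 = 323 mm, which satisfies the 255 mm minimum.
Treads = 14 − 1 = 13; going = 13 × 323 = 4199 mm.
Add landings: 4199 + 1051 + 1424 = 6674 mm.

6674 mm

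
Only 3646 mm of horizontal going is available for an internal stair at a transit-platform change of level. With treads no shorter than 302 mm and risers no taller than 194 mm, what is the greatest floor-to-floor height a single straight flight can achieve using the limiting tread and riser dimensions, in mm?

2522 mm

Treads that fit: ⌊3646 / 302⌋ = 12.
Risers = treads + 1 = 13.
Maximum height = 13 × 194 = 2522 mm.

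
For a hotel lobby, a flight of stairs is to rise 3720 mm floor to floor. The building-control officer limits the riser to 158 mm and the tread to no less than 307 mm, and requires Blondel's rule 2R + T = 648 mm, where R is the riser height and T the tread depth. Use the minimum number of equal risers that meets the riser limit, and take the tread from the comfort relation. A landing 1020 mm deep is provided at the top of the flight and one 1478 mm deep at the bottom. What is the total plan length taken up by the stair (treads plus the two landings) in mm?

3720 / 158 = 23.54, so 24 risers are needed.
R = 3720 ÷ 24 = 155 mm.
Tread T = 648 − 2 × 155 = 338 mm (≥ 307 mm).
Going = (24 − 1) × 338 = 7774 mm.
Add landings: 7774 + 1020 + 1478 = 10272 mm.

10272 mm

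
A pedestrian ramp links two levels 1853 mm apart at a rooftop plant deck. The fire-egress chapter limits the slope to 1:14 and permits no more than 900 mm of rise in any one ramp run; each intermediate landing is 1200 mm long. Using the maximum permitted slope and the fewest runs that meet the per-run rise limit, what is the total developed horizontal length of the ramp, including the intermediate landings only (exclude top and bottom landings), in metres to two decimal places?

28.34 m

At most 900 each: 1853/900 = 2.06, giving 3 ramp runs. That means 2 intermediate landings.
Ramp run (horizontal) at 1:14: 1853 × 14 = 25942 mm.
2 intermediate landings contribute 2 × 1200 = 2400 mm.
Developed length = 25942 + 2400 = 28342 mm.
= 28.34 m.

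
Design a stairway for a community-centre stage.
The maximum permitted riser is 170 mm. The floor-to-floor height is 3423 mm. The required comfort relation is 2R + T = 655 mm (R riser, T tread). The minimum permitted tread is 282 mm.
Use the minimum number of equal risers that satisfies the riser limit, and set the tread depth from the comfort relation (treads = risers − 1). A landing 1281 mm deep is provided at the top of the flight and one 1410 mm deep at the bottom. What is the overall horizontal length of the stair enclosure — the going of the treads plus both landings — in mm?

3423 / 170 = 20.14, so 21 risers are needed.
Each riser is 3423/21 = 163 mm (≤ 170 mm).
T = 655 − 2·163 = 329 mm, which satisfies the 282 mm minimum.
Treads = 21 − 1 = 20; going = 20 × 329 = 6580 mm.
Add landings: 6580 + 1281 + 1410 = 9271 mm.

9271 mm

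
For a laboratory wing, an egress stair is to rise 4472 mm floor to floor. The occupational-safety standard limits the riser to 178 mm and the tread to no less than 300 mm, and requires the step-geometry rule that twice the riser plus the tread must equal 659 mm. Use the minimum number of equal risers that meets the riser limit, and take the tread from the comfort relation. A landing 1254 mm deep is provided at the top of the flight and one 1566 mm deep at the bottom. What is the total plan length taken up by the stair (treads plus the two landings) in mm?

10695 mm

⌈4472/178⌉ = 26 risers.
Riser R = 4472 / 26 = 172 mm, within the 178 mm limit.
T = 659 − 2·172 = 315 mm, which satisfies the 300 mm minimum.
Treads = 26 − 1 = 25; going = 25 × 315 = 7875 mm.
Enclosure = 7875 + 1254 + 1566 = 10695 mm.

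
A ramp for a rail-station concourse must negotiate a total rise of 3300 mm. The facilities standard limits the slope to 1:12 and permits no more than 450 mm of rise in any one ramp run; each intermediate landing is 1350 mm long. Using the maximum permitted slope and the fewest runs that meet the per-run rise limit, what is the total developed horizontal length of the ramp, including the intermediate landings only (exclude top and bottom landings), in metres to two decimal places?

3300 / 450 = 7.33, so 8 ramp runs are needed. That means 7 intermediate landings.
Ramp run (horizontal) at 1:12: 3300 × 12 = 39600 mm.
Intermediate landings: 7 × 1350 = 9450 mm.
Total developed length = 39600 + 9450 = 49050 mm.
= 49.05 m.

49.05 m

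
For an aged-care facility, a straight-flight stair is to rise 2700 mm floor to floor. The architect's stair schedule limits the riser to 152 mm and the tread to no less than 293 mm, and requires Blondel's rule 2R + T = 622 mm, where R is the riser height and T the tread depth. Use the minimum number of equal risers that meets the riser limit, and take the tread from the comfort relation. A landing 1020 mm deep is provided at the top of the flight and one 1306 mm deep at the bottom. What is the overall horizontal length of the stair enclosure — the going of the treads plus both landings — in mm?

2700 / 152 = 17.76, so 18 risers are needed.
R = 2700 ÷ 18 = 150 mm.
T = 622 − 2·150 = 322 mm, which satisfies the 293 mm minimum.
18 risers give 17 treads; going = 17 × 322 = 5474 mm.
Add landings: 5474 + 1020 + 1306 = 7800 mm.

7800 mm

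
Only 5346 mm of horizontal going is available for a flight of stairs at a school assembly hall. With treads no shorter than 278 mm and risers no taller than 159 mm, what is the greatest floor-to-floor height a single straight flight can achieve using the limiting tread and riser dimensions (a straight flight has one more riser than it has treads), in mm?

Treads that fit: ⌊5346 / 278⌋ = 19.
Risers = treads + 1 = 20.
Maximum height = 20 × 159 = 3180 mm.

3180 mm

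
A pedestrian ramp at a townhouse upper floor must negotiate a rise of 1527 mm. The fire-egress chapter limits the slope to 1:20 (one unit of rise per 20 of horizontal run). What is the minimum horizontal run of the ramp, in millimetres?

30540 mm

Run = rise × 20 = 1527 × 20 = 30540 mm.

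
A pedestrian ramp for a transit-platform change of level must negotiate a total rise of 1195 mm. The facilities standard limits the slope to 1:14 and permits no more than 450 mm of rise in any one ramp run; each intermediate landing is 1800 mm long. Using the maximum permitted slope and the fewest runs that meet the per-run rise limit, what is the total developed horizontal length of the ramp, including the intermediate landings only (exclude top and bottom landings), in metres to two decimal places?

1195 / 450 = 2.656 → round up to 3 ramp runs. That means 2 intermediate landings.
Ramp run (horizontal) at 1:14: 1195 × 14 = 16730 mm.
2 intermediate landings contribute 2 × 1800 = 3600 mm.
Total developed length = 16730 + 3600 = 20330 mm.
= 20.33 m.

20.33 m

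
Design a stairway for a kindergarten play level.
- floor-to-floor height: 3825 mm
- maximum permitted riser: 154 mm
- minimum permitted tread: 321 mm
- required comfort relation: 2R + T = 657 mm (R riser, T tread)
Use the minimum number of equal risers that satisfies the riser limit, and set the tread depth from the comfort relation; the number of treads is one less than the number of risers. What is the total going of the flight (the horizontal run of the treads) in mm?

3825 / 154 = 24.84, so 25 risers are needed.
R = 3825 ÷ 25 = 153 mm.
From 2R + T = 657: T = 657 − 306 = 351 mm.
Treads = 25 − 1 = 24; going = 24 × 351 = 8424 mm.

8424 mm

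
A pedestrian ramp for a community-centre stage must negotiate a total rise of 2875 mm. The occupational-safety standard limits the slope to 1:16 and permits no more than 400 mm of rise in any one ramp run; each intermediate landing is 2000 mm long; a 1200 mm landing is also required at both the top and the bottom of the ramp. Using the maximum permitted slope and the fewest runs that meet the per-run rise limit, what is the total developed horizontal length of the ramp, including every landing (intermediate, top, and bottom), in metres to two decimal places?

At most 400 each: 2875/400 = 7.19, giving 8 ramp runs. That means 7 intermediate landings.
Horizontal run for 2875 mm of rise at 1:16 is 2875 × 16 = 46000 mm.
Intermediate landings: 7 × 2000 = 14000 mm.
Top and bottom landings: 2 × 1200 = 2400 mm.
Total = 46000 + 14000 + 2400 = 62400 mm.
= 62.40 m.

62.40 m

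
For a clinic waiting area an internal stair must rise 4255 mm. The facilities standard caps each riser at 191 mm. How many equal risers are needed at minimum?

23 risers

At most 191 each: 4255/191 = 22.28, giving 23 risers.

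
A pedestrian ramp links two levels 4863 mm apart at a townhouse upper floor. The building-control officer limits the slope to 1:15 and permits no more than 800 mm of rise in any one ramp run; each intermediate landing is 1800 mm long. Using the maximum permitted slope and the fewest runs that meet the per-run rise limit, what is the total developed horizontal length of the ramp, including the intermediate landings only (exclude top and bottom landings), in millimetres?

83745 mm

At most 800 each: 4863/800 = 6.08, giving 7 ramp runs. That means 6 intermediate landings.
Ramp run (horizontal) at 1:15: 4863 × 15 = 72945 mm.
6 intermediate landings contribute 6 × 1800 = 10800 mm.
Total developed length = 72945 + 10800 = 83745 mm.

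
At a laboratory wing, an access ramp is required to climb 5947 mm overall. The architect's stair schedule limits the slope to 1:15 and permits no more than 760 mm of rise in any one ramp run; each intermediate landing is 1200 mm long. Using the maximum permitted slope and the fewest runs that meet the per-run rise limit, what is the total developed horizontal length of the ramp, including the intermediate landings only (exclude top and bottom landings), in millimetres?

5947 / 760 = 7.825 → round up to 8 ramp runs. That means 7 intermediate landings.
Ramp run (horizontal) at 1:15: 5947 × 15 = 89205 mm.
7 intermediate landings contribute 7 × 1200 = 8400 mm.
Developed length = 89205 + 8400 = 97605 mm.

97605 mm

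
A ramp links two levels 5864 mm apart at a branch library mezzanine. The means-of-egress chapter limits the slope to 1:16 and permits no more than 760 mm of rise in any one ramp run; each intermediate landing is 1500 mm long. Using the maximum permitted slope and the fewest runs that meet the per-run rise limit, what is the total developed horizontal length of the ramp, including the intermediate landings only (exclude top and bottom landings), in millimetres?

⌈5864/760⌉ = 8 ramp runs. That means 7 intermediate landings.
Horizontal run for 5864 mm of rise at 1:16 is 5864 × 16 = 93824 mm.
7 intermediate landings contribute 7 × 1500 = 10500 mm.
Developed length = 93824 + 10500 = 104324 mm.

104324 mm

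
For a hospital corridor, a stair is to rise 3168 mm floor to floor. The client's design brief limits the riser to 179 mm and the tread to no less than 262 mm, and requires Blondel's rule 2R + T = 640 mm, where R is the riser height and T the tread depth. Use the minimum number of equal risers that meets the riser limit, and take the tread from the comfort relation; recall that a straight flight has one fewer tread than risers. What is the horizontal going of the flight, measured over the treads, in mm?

4896 mm

⌈3168/179⌉ = 18 risers.
Each riser is 3168/18 = 176 mm (≤ 179 mm).
Tread T = 640 − 2 × 176 = 288 mm (≥ 262 mm).
18 risers give 17 treads; going = 17 × 288 = 4896 mm.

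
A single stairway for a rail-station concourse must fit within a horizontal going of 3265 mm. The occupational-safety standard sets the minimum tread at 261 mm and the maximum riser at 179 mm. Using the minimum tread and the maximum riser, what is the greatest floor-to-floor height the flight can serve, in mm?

2327 mm

3265 / 261 = 12.51, so 12 treads fit.
Risers = treads + 1 = 13.
Maximum height = 13 × 179 = 2327 mm.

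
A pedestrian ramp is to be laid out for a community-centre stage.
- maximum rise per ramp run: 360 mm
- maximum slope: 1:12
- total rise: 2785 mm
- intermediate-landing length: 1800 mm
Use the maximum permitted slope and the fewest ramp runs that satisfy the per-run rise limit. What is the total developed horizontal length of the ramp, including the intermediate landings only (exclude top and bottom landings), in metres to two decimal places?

46.02 m

At most 360 each: 2785/360 = 7.74, giving 8 ramp runs. That means 7 intermediate landings.
Ramp run (horizontal) at 1:12: 2785 × 12 = 33420 mm.
Intermediate landings: 7 × 1800 = 12600 mm.
Developed length = 33420 + 12600 = 46020 mm.
= 46.02 m.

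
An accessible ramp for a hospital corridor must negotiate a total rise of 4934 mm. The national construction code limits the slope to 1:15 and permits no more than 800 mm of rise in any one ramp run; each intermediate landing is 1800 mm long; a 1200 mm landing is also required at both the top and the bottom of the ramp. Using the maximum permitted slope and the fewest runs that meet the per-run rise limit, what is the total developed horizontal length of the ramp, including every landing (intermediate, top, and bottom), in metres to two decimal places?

4934 / 800 = 6.17, so 7 ramp runs are needed. That means 6 intermediate landings.
Ramp run (horizontal) at 1:15: 4934 × 15 = 74010 mm.
Intermediate landings: 6 × 1800 = 10800 mm.
Top and bottom landings: 2 × 1200 = 2400 mm.
Total = 74010 + 10800 + 2400 = 87210 mm.
= 87.21 m.

87.21 m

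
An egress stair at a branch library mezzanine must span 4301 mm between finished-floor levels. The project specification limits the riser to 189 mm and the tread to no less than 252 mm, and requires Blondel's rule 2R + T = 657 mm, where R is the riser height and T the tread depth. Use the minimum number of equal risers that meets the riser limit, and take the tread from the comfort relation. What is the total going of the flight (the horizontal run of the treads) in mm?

6226 mm

At most 189 each: 4301/189 = 22.76, giving 23 risers.
R = 4301 ÷ 23 = 187 mm.
Tread T = 657 − 2 × 187 = 283 mm (≥ 252 mm).
Treads = 23 − 1 = 22; going = 22 × 283 = 6226 mm.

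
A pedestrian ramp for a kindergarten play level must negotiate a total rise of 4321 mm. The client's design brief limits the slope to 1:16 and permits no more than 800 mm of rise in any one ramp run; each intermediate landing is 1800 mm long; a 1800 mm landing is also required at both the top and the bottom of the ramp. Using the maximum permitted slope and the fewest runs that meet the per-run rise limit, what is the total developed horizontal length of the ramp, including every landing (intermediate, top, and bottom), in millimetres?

81736 mm

4321 / 800 = 5.40, so 6 ramp runs are needed. That means 5 intermediate landings.
Horizontal run for 4321 mm of rise at 1:16 is 4321 × 16 = 69136 mm.
Intermediate landings: 5 × 1800 = 9000 mm.
Top and bottom landings: 2 × 1800 = 3600 mm.
Total = 69136 + 9000 + 3600 = 81736 mm.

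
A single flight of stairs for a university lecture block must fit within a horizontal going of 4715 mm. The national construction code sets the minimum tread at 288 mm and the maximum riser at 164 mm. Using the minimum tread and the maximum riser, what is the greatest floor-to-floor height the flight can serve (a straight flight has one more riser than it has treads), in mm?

2788 mm

Treads that fit: ⌊4715 / 288⌋ = 16.
Risers = treads + 1 = 17.
Maximum height = 17 × 164 = 2788 mm.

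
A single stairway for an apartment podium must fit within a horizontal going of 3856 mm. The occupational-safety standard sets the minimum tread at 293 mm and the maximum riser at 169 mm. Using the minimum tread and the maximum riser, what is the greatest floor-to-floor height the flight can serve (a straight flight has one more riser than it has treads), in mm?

Treads that fit: ⌊3856 / 293⌋ = 13.
Risers = treads + 1 = 14.
Maximum height = 14 × 169 = 2366 mm.

2366 mm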